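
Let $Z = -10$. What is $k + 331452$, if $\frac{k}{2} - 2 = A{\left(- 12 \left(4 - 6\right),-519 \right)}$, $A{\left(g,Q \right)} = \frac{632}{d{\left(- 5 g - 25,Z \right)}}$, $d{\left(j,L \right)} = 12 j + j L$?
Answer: $\frac{48060488}{145} \approx 3.3145 \cdot 10^{5}$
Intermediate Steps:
$d{\left(j,L \right)} = 12 j + L j$
$A{\left(g,Q \right)} = \frac{632}{-50 - 10 g}$ ($A{\left(g,Q \right)} = \frac{632}{\left(- 5 g - 25\right) \left(12 - 10\right)} = \frac{632}{\left(-25 - 5 g\right) 2} = \frac{632}{-50 - 10 g}$)
$k = - \frac{52}{145}$ ($k = 4 + 2 \left(- \frac{316}{25 + 5 \left(- 12 \left(4 - 6\right)\right)}\right) = 4 + 2 \left(- \frac{316}{25 + 5 \left(\left(-12\right) \left(-2\right)\right)}\right) = 4 + 2 \left(- \frac{316}{25 + 5 \cdot 24}\right) = 4 + 2 \left(- \frac{316}{25 + 120}\right) = 4 + 2 \left(- \frac{316}{145}\right) = 4 - \frac{632}{145} = - \frac{52}{145} \approx -0.35862$)
$k + 331452 = - \frac{52}{145} + 331452 = \frac{48060488}{145}$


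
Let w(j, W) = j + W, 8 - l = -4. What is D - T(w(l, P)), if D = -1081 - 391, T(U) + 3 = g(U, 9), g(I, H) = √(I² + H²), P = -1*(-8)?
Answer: -1469 - √481 ≈ -1490.9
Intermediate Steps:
l = 12 (l = 8 - 1*(-4) = 8 + 4 = 12)
P = 8
w(j, W) = W + j
g(I, H) = √(H² + I²)
T(U) = -3 + √(81 + U²) (T(U) = -3 + √(9² + U²) = -3 + √(81 + U²))
D = -1472
D - T(w(l, P)) = -1472 - (-3 + √(81 + (8 + 12)²)) = -1472 - (-3 + √(81 + 20²)) = -1472 - (-3 + √(81 + 400)) = -1472 - (-3 + √481) = -1472 + (3 - √481) = -1469 - √481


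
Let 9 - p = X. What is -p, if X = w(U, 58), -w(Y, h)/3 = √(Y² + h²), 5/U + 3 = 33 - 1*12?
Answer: -9 - √1089961/6 ≈ -183.00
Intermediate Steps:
U = 5/18 (U = 5/(-3 + (33 - 1*12)) = 5/(-3 + (33 - 12)) = 5/(-3 + 21) = 5/18 ≈ 0.27778)
w(Y, h) = -3*√(Y² + h²)
X = -√1089961/6 (X = -3*√((5/18)² + 58²) = -3*√(25/324 + 3364) = -√1089961/6 ≈ -174.00)
p = 9 + √1089961/6 (p = 9 - (-1)*√1089961/6 = 9 + √1089961/6 ≈ 183.00)
-p = -(9 + √1089961/6) = -9 - √1089961/6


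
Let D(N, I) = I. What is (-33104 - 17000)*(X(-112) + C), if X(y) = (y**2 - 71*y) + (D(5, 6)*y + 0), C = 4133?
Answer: -1200341528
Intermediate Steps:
X(y) = y**2 - 65*y (X(y) = (y**2 - 71*y) + (6*y + 0) = (y**2 - 71*y) + 6*y = y**2 - 65*y)
(-33104 - 17000)*(X(-112) + C) = (-33104 - 17000)*(-112*(-65 - 112) + 4133) = -50104*(-112*(-177) + 4133) = -50104*(19824 + 4133) = -50104*23957 = -1200341528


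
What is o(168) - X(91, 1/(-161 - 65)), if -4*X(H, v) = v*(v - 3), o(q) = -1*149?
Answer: -30440617/204304 ≈ -149.00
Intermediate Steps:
o(q) = -149
X(H, v) = -v*(-3 + v)/4 (X(H, v) = -v*(v - 3)/4 = -v*(-3 + v)/4)
o(168) - X(91, 1/(-161 - 65)) = -149 - (3 - 1/(-161 - 65))/(4*(-161 - 65)) = -149 - (3 - 1/(-226))/(4*(-226)) = -149 - (-1)*(3 - 1*(-1/226))/(4*226) = -149 - (-1)*(3 + 1/226)/(4*226) = -149 - (-1)*679/(4*226*226) = -149 - 1*(-679/204304) = -149 + 679/204304 = -30440617/204304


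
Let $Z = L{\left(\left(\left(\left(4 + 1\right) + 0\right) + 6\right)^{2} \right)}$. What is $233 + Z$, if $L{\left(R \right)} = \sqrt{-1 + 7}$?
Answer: $233 + \sqrt{6} \approx 235.45$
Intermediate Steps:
$L{\left(R \right)} = \sqrt{6}$
$Z = \sqrt{6} \approx 2.4495$
$233 + Z = 233 + \sqrt{6}$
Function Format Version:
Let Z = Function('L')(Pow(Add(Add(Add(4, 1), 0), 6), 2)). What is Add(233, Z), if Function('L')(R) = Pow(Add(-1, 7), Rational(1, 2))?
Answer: Add(233, Pow(6, Rational(1, 2))) ≈ 235.45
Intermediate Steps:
Function('L')(R) = Pow(6, Rational(1, 2))
Z = Pow(6, Rational(1, 2)) ≈ 2.4495
Add(233, Z) = Add(233, Pow(6, Rational(1, 2)))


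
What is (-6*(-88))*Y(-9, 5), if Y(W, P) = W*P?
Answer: -23760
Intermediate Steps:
Y(W, P) = P*W
(-6*(-88))*Y(-9, 5) = (-6*(-88))*(5*(-9)) = 528*(-45) = -23760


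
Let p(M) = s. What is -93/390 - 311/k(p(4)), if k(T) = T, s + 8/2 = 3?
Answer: 40399/130 ≈ 310.76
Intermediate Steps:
s = -1 (s = -4 + 3 = -1)
p(M) = -1
-93/390 - 311/k(p(4)) = -93/390 - 311/(-1) = -93*1/390 - 311*(-1) = -31/130 + 311 = 40399/130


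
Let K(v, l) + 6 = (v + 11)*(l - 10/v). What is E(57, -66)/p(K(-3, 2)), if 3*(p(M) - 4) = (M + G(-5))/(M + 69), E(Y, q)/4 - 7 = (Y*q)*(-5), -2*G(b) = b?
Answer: 4618056/253 ≈ 18253.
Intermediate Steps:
G(b) = -b/2
E(Y, q) = 28 - 20*Y*q (E(Y, q) = 28 + 4*((Y*q)*(-5)) = 28 + 4*(-5*Y*q) = 28 - 20*Y*q)
K(v, l) = -6 + (11 + v)*(l - 10/v) (K(v, l) = -6 + (v + 11)*(l - 10/v) = -6 + (11 + v)*(l - 10/v))
p(M) = 4 + (5/2 + M)/(3*(69 + M)) (p(M) = 4 + ((M - ½*(-5))/(M + 69))/3 = 4 + ((M + 5/2)/(69 + M))/3 = 4 + ((5/2 + M)/(69 + M))/3 = 4 + (5/2 + M)/(3*(69 + M)))
E(57, -66)/p(K(-3, 2)) = (28 - 20*57*(-66))/(((1661 + 26*(-16 - 110/(-3) + 11*2 + 2*(-3)))/(6*(69 + (-16 - 110/(-3) + 11*2 + 2*(-3)))))) = (28 + 75240)/(((1661 + 26*(-16 - 110*(-⅓) + 22 - 6))/(6*(69 + (-16 - 110*(-⅓) + 22 - 6))))) = 75268/(((1661 + 26*(-16 + 110/3 + 22 - 6))/(6*(69 + (-16 + 110/3 + 22 - 6))))) = 75268/(((1661 + 26*(110/3))/(6*(69 + 110/3)))) = 75268/(((1661 + 2860/3)/(6*(317/3)))) = 75268/(((⅙)*(3/317)*(7843/3))) = 75268/(7843/1902) = 75268*(1902/7843) = 4618056/253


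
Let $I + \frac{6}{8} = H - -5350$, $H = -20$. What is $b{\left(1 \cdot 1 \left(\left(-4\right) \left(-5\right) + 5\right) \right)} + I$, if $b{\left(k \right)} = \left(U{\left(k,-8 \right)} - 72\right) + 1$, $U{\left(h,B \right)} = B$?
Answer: $\frac{21001}{4} \approx 5250.3$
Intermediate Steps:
$I = \frac{21317}{4}$ ($I = - \frac{3}{4} - -5330 = - \frac{3}{4} + \left(-20 + 5350\right) = - \frac{3}{4} + 5330 = \frac{21317}{4} \approx 5329.3$)
$b{\left(k \right)} = -79$ ($b{\left(k \right)} = \left(-8 - 72\right) + 1 = -80 + 1 = -79$)
$b{\left(1 \cdot 1 \left(\left(-4\right) \left(-5\right) + 5\right) \right)} + I = -79 + \frac{21317}{4} = \frac{21001}{4}$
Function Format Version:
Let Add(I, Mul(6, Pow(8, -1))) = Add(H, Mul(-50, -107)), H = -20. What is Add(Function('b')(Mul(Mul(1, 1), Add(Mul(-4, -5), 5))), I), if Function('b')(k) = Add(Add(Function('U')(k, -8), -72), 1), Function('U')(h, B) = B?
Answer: Rational(21001, 4) ≈ 5250.3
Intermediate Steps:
I = Rational(21317, 4) (I = Add(Rational(-3, 4), Add(-20, Mul(-50, -107))) = Add(Rational(-3, 4), Add(-20, 5350)) = Add(Rational(-3, 4), 5330) = Rational(21317, 4) ≈ 5329.3)
Function('b')(k) = -79 (Function('b')(k) = Add(Add(-8, -72), 1) = Add(-80, 1) = -79)
Add(Function('b')(Mul(Mul(1, 1), Add(Mul(-4, -5), 5))), I) = Add(-79, Rational(21317, 4)) = Rational(21001, 4)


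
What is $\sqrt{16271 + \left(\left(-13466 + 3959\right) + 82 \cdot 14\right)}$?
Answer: $2 \sqrt{1978} \approx 88.949$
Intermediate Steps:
$\sqrt{16271 + \left(\left(-13466 + 3959\right) + 82 \cdot 14\right)} = \sqrt{16271 + \left(-9507 + 1148\right)} = \sqrt{16271 - 8359} = \sqrt{7912} = 2 \sqrt{1978}$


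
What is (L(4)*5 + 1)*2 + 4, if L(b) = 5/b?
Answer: 37/2 ≈ 18.500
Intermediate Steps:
(L(4)*5 + 1)*2 + 4 = ((5/4)*5 + 1)*2 + 4 = (25/4 + 1)*2 + 4 = (29/4)*2 + 4 = 29/2 + 4 = 37/2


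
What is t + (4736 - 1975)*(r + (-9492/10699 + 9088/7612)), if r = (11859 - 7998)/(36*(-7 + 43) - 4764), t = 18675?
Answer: 35193251672723/2139671612 ≈ 16448.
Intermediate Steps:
r = -1287/1156 (r = 3861/(36*36 - 4764) = 3861/(1296 - 4764) = 3861/(-3468) = 3861*(-1/3468) = -1287/1156 ≈ -1.1133)
t + (4736 - 1975)*(r + (-9492/10699 + 9088/7612)) = 18675 + (4736 - 1975)*(-1287/1156 + (-9492/10699 + 9088/7612)) = 18675 + 2761*(-1287/1156 + (-9492*1/10699 + 9088*(1/7612))) = 18675 + 2761*(-1287/1156 + (-9492/10699 + 2272/1903)) = 18675 + 2761*(-1287/1156 + 6244852/20360197) = 18675 + 2761*(-18984524627/23536387732) = 18675 - 4765115681377/2139671612 = 35193251672723/2139671612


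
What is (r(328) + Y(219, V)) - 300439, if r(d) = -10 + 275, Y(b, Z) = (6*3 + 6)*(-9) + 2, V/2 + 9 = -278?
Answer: -300388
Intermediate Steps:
V = -574 (V = -18 + 2*(-278) = -18 - 556 = -574)
Y(b, Z) = -214 (Y(b, Z) = (18 + 6)*(-9) + 2 = 24*(-9) + 2 = -216 + 2 = -214)
r(d) = 265
(r(328) + Y(219, V)) - 300439 = (265 - 214) - 300439 = 51 - 300439 = -300388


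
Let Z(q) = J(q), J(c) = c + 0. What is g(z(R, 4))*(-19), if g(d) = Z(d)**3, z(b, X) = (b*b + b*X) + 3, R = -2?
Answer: 19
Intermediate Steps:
J(c) = c
z(b, X) = 3 + b**2 + X*b (z(b, X) = (b**2 + X*b) + 3 = 3 + b**2 + X*b)
Z(q) = q
g(d) = d**3
g(z(R, 4))*(-19) = (3 + (-2)**2 + 4*(-2))**3*(-19) = (3 + 4 - 8)**3*(-19) = (-1)**3*(-19) = -1*(-19) = 19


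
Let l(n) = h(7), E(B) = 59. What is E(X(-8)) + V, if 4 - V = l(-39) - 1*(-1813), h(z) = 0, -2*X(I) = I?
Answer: -1750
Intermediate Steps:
X(I) = -I/2
l(n) = 0
V = -1809 (V = 4 - (0 - 1*(-1813)) = 4 - (0 + 1813) = 4 - 1*1813 = 4 - 1813 = -1809)
E(X(-8)) + V = 59 - 1809 = -1750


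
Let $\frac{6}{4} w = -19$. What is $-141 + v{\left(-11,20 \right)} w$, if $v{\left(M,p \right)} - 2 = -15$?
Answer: $\frac{71}{3} \approx 23.667$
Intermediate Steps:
$w = - \frac{38}{3}$ ($w = \frac{2}{3} \left(-19\right) = - \frac{38}{3} \approx -12.667$)
$v{\left(M,p \right)} = -13$ ($v{\left(M,p \right)} = 2 - 15 = -13$)
$-141 + v{\left(-11,20 \right)} w = -141 - - \frac{494}{3} = -141 + \frac{494}{3} = \frac{71}{3}$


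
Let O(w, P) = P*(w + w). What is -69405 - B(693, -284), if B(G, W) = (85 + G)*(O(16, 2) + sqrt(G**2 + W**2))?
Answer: -119197 - 778*sqrt(560905) ≈ -7.0187e+5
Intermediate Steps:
O(w, P) = 2*P*w (O(w, P) = P*(2*w) = 2*P*w)
B(G, W) = (64 + sqrt(G**2 + W**2))*(85 + G) (B(G, W) = (85 + G)*(2*2*16 + sqrt(G**2 + W**2)) = (85 + G)*(64 + sqrt(G**2 + W**2)) = (64 + sqrt(G**2 + W**2))*(85 + G))
-69405 - B(693, -284) = -69405 - (5440 + 64*693 + 85*sqrt(693**2 + (-284)**2) + 693*sqrt(693**2 + (-284)**2)) = -69405 - (5440 + 44352 + 85*sqrt(480249 + 80656) + 693*sqrt(480249 + 80656)) = -69405 - (5440 + 44352 + 85*sqrt(560905) + 693*sqrt(560905)) = -69405 - (49792 + 778*sqrt(560905)) = -69405 + (-49792 - 778*sqrt(560905)) = -119197 - 778*sqrt(560905)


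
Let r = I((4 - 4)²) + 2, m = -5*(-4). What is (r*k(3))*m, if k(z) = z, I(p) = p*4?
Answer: 120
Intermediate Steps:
I(p) = 4*p
m = 20
r = 2 (r = 4*(4 - 4)² + 2 = 4*0² + 2 = 4*0 + 2 = 0 + 2 = 2)
(r*k(3))*m = (2*3)*20 = 6*20 = 120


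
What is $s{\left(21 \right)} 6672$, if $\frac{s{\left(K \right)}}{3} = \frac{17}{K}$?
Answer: $\frac{113424}{7} \approx 16203.0$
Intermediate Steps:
$s{\left(K \right)} = \frac{51}{K}$ ($s{\left(K \right)} = 3 \frac{17}{K} = \frac{51}{K}$)
$s{\left(21 \right)} 6672 = \frac{51}{21} \cdot 6672 = 51 \cdot \frac{1}{21} \cdot 6672 = \frac{17}{7} \cdot 6672 = \frac{113424}{7}$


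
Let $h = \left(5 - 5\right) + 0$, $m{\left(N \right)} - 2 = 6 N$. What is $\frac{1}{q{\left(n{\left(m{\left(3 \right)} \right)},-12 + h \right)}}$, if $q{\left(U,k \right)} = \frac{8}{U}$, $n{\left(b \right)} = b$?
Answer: $\frac{5}{2} \approx 2.5$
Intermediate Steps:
$m{\left(N \right)} = 2 + 6 N$
$h = 0$ ($h = 0 + 0 = 0$)
$\frac{1}{q{\left(n{\left(m{\left(3 \right)} \right)},-12 + h \right)}} = \frac{1}{8 \frac{1}{2 + 6 \cdot 3}} = \frac{1}{8 \frac{1}{2 + 18}} = \frac{1}{8 \cdot \frac{1}{20}} = \frac{1}{\frac{2}{5}} = \frac{5}{2}$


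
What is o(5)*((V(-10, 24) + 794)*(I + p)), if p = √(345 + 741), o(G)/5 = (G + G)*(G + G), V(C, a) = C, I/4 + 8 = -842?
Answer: -1332800000 + 392000*√1086 ≈ -1.3199e+9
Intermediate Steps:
I = -3400 (I = -32 + 4*(-842) = -32 - 3368 = -3400)
o(G) = 20*G² (o(G) = 5*((G + G)*(G + G)) = 5*((2*G)*(2*G)) = 5*(4*G²) = 20*G²)
p = √1086 ≈ 32.955
o(5)*((V(-10, 24) + 794)*(I + p)) = (20*5²)*((-10 + 794)*(-3400 + √1086)) = (20*25)*(784*(-3400 + √1086)) = 500*(-2665600 + 784*√1086) = -1332800000 + 392000*√1086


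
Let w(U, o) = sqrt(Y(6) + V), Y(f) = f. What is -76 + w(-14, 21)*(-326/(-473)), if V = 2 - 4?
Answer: -35296/473 ≈ -74.622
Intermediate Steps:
V = -2
w(U, o) = 2 (w(U, o) = sqrt(6 - 2) = sqrt(4) = 2)
-76 + w(-14, 21)*(-326/(-473)) = -76 + 2*(-326/(-473)) = -76 + 2*(-326*(-1/473)) = -76 + 2*(326/473) = -76 + 652/473 = -35296/473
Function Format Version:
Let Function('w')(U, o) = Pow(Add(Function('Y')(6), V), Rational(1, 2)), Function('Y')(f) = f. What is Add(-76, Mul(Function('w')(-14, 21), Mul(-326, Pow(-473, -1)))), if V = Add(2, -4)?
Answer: Rational(-35296, 473) ≈ -74.622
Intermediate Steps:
V = -2
Function('w')(U, o) = 2 (Function('w')(U, o) = Pow(Add(6, -2), Rational(1, 2)) = Pow(4, Rational(1, 2)) = 2)
Add(-76, Mul(Function('w')(-14, 21), Mul(-326, Pow(-473, -1)))) = Add(-76, Mul(2, Mul(-326, Pow(-473, -1)))) = Add(-76, Mul(2, Mul(-326, Rational(-1, 473)))) = Add(-76, Mul(2, Rational(326, 473))) = Add(-76, Rational(652, 473)) = Rational(-35296, 473)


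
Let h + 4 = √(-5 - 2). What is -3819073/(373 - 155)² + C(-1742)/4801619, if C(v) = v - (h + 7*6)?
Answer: -18337818071907/228192141356 - I*√7/4801619 ≈ -80.361 - 5.5101e-7*I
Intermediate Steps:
h = -4 + I*√7 (h = -4 + √(-5 - 2) = -4 + √(-7) = -4 + I*√7 ≈ -4.0 + 2.6458*I)
C(v) = -38 + v - I*√7 (C(v) = v - ((-4 + I*√7) + 7*6) = v - ((-4 + I*√7) + 42) = v - (38 + I*√7) = v + (-38 - I*√7) = -38 + v - I*√7)
-3819073/(373 - 155)² + C(-1742)/4801619 = -3819073/(373 - 155)² + (-38 - 1742 - I*√7)/4801619 = -3819073/(218²) + (-1780 - I*√7)*(1/4801619) = -3819073/47524 + (-1780/4801619 - I*√7/4801619) = -18337818071907/228192141356 - I*√7/4801619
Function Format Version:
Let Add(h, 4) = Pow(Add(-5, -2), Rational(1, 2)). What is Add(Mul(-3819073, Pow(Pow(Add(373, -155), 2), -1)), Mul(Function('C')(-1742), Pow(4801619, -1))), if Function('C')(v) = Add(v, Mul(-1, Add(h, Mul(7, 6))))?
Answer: Add(Rational(-18337818071907, 228192141356), Mul(Rational(-1, 4801619), I, Pow(7, Rational(1, 2)))) ≈ Add(-80.361, Mul(-5.5101e-7, I))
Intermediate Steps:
h = Add(-4, Mul(I, Pow(7, Rational(1, 2)))) (h = Add(-4, Pow(Add(-5, -2), Rational(1, 2))) = Add(-4, Pow(-7, Rational(1, 2))) = Add(-4, Mul(I, Pow(7, Rational(1, 2)))) ≈ Add(-4.0000, Mul(2.6458, I)))
Function('C')(v) = Add(-38, v, Mul(-1, I, Pow(7, Rational(1, 2)))) (Function('C')(v) = Add(v, Mul(-1, Add(Add(-4, Mul(I, Pow(7, Rational(1, 2)))), Mul(7, 6)))) = Add(v, Mul(-1, Add(Add(-4, Mul(I, Pow(7, Rational(1, 2)))), 42))) = Add(v, Mul(-1, Add(38, Mul(I, Pow(7, Rational(1, 2)))))) = Add(v, Add(-38, Mul(-1, I, Pow(7, Rational(1, 2))))) = Add(-38, v, Mul(-1, I, Pow(7, Rational(1, 2)))))
Add(Mul(-3819073, Pow(Pow(Add(373, -155), 2), -1)), Mul(Function('C')(-1742), Pow(4801619, -1))) = Add(Mul(-3819073, Pow(Pow(Add(373, -155), 2), -1)), Mul(Add(-38, -1742, Mul(-1, I, Pow(7, Rational(1, 2)))), Pow(4801619, -1))) = Add(Mul(-3819073, Pow(Pow(218, 2), -1)), Mul(Add(-1780, Mul(-1, I, Pow(7, Rational(1, 2)))), Rational(1, 4801619))) = Add(Mul(-3819073, Pow(47524, -1)), Add(Rational(-1780, 4801619), Mul(Rational(-1, 4801619), I, Pow(7, Rational(1, 2))))) = Add(Mul(-3819073, Rational(1, 47524)), Add(Rational(-1780, 4801619), Mul(Rational(-1, 4801619), I, Pow(7, Rational(1, 2))))) = Add(Rational(-3819073, 47524), Add(Rational(-1780, 4801619), Mul(Rational(-1, 4801619), I, Pow(7, Rational(1, 2))))) = Add(Rational(-18337818071907, 228192141356), Mul(Rational(-1, 4801619), I, Pow(7, Rational(1, 2))))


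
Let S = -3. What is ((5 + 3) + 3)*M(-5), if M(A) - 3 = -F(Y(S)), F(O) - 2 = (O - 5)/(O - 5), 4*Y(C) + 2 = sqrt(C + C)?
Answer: 0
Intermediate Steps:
Y(C) = -1/2 + sqrt(2)*sqrt(C)/4 (Y(C) = -1/2 + sqrt(C + C)/4 = -1/2 + sqrt(2*C)/4 = -1/2 + (sqrt(2)*sqrt(C))/4 = -1/2 + sqrt(2)*sqrt(C)/4)
F(O) = 3 (F(O) = 2 + (O - 5)/(O - 5) = 2 + (-5 + O)/(-5 + O) = 2 + 1 = 3)
M(A) = 0 (M(A) = 3 - 1*3 = 3 - 3 = 0)
((5 + 3) + 3)*M(-5) = ((5 + 3) + 3)*0 = (8 + 3)*0 = 11*0 = 0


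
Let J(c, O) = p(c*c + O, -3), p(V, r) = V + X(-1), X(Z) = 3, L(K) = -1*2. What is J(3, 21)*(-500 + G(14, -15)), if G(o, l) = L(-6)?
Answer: -16566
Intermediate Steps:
L(K) = -2
G(o, l) = -2
p(V, r) = 3 + V (p(V, r) = V + 3 = 3 + V)
J(c, O) = 3 + O + c² (J(c, O) = 3 + (c*c + O) = 3 + (c² + O) = 3 + (O + c²) = 3 + O + c²)
J(3, 21)*(-500 + G(14, -15)) = (3 + 21 + 3²)*(-500 - 2) = (3 + 21 + 9)*(-502) = 33*(-502) = -16566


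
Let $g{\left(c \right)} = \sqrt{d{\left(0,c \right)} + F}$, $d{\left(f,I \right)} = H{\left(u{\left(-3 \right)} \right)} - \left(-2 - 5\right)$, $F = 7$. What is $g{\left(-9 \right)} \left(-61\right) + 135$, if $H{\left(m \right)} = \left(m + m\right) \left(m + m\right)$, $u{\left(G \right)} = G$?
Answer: $135 - 305 \sqrt{2} \approx -296.33$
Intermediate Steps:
$H{\left(m \right)} = 4 m^{2}$ ($H{\left(m \right)} = 2 m 2 m = 4 m^{2}$)
$d{\left(f,I \right)} = 43$ ($d{\left(f,I \right)} = 4 \left(-3\right)^{2} - \left(-2 - 5\right) = 4 \cdot 9 - -7 = 36 + 7 = 43$)
$g{\left(c \right)} = 5 \sqrt{2}$ ($g{\left(c \right)} = \sqrt{43 + 7} = \sqrt{50} = 5 \sqrt{2}$)
$g{\left(-9 \right)} \left(-61\right) + 135 = 5 \sqrt{2} \left(-61\right) + 135 = - 305 \sqrt{2} + 135 = 135 - 305 \sqrt{2}$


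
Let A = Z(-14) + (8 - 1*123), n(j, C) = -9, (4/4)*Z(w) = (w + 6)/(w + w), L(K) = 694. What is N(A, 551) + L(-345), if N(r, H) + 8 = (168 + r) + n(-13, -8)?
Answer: 5112/7 ≈ 730.29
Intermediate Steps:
Z(w) = (6 + w)/(2*w) (Z(w) = (w + 6)/(w + w) = (6 + w)/((2*w)) = (6 + w)*(1/(2*w)) = (6 + w)/(2*w))
A = -803/7 (A = (½)*(6 - 14)/(-14) + (8 - 1*123) = (½)*(-1/14)*(-8) + (8 - 123) = 2/7 - 115 = -803/7 ≈ -114.71)
N(r, H) = 151 + r (N(r, H) = -8 + ((168 + r) - 9) = -8 + (159 + r) = 151 + r)
N(A, 551) + L(-345) = (151 - 803/7) + 694 = 254/7 + 694 = 5112/7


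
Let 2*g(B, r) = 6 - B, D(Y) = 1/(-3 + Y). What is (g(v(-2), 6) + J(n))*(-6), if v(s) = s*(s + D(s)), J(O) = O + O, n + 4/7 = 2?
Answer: -768/35 ≈ -21.943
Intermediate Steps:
n = 10/7 (n = -4/7 + 2 = 10/7 ≈ 1.4286)
J(O) = 2*O
v(s) = s*(s + 1/(-3 + s))
g(B, r) = 3 - B/2 (g(B, r) = (6 - B)/2 = 3 - B/2)
(g(v(-2), 6) + J(n))*(-6) = ((3 - (-1)*(1 - 2*(-3 - 2))/(-3 - 2)) + 2*(10/7))*(-6) = ((3 - (-1)*(1 - 2*(-5))/(-5)) + 20/7)*(-6) = ((3 - (-1)*(-1)*(1 + 10)/5) + 20/7)*(-6) = ((3 - (-1)*(-1)*11/5) + 20/7)*(-6) = ((3 - ½*22/5) + 20/7)*(-6) = ((3 - 11/5) + 20/7)*(-6) = (⅘ + 20/7)*(-6) = (128/35)*(-6) = -768/35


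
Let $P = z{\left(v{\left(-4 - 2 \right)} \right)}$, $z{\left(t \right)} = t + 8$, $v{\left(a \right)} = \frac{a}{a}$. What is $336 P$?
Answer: $3024$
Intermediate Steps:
$v{\left(a \right)} = 1$
$z{\left(t \right)} = 8 + t$
$P = 9$ ($P = 8 + 1 = 9$)
$336 P = 336 \cdot 9 = 3024$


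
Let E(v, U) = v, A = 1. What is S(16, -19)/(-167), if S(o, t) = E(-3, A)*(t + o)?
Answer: -9/167 ≈ -0.053892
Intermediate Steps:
S(o, t) = -3*o - 3*t (S(o, t) = -3*(t + o) = -3*(o + t) = -3*o - 3*t)
S(16, -19)/(-167) = (-3*16 - 3*(-19))/(-167) = (-48 + 57)*(-1/167) = 9*(-1/167) = -9/167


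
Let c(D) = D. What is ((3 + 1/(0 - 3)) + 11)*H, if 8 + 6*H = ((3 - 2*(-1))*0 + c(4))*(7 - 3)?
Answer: 164/9 ≈ 18.222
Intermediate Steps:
H = 4/3 (H = -4/3 + (((3 - 2*(-1))*0 + 4)*(7 - 3))/6 = -4/3 + (((3 + 2)*0 + 4)*4)/6 = -4/3 + ((5*0 + 4)*4)/6 = -4/3 + ((0 + 4)*4)/6 = -4/3 + (4*4)/6 = -4/3 + (⅙)*16 = -4/3 + 8/3 = 4/3 ≈ 1.3333)
((3 + 1/(0 - 3)) + 11)*H = ((3 + 1/(0 - 3)) + 11)*(4/3) = ((3 + 1/(-3)) + 11)*(4/3) = ((3 - ⅓) + 11)*(4/3) = (8/3 + 11)*(4/3) = (41/3)*(4/3) = 164/9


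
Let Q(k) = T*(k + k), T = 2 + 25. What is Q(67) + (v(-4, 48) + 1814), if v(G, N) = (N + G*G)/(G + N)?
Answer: 59768/11 ≈ 5433.5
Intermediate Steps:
T = 27
v(G, N) = (N + G²)/(G + N)
Q(k) = 54*k (Q(k) = 27*(k + k) = 27*(2*k) = 54*k)
Q(67) + (v(-4, 48) + 1814) = 54*67 + ((48 + (-4)²)/(-4 + 48) + 1814) = 3618 + ((48 + 16)/44 + 1814) = 3618 + ((1/44)*64 + 1814) = 3618 + (16/11 + 1814) = 3618 + 19970/11 = 59768/11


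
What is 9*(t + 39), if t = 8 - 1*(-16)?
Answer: 567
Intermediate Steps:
t = 24 (t = 8 + 16 = 24)
9*(t + 39) = 9*(24 + 39) = 9*63 = 567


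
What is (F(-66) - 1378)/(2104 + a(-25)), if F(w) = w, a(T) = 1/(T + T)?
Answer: -72200/105199 ≈ -0.68632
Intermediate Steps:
a(T) = 1/(2*T)
(F(-66) - 1378)/(2104 + a(-25)) = (-66 - 1378)/(2104 + (½)/(-25)) = -1444/(2104 + (½)*(-1/25)) = -1444/(2104 - 1/50) = -1444/105199/50 = -1444*50/105199 = -72200/105199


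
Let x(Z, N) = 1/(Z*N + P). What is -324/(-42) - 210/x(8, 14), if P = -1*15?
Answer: -142536/7 ≈ -20362.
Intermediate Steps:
P = -15
x(Z, N) = 1/(-15 + N*Z) (x(Z, N) = 1/(Z*N - 15) = 1/(N*Z - 15) = 1/(-15 + N*Z))
-324/(-42) - 210/x(8, 14) = -324/(-42) - 210/(1/(-15 + 14*8)) = -324*(-1/42) - 210/(1/(-15 + 112)) = 54/7 - 210/(1/97) = 54/7 - 210/1/97 = 54/7 - 210*97 = 54/7 - 20370 = -142536/7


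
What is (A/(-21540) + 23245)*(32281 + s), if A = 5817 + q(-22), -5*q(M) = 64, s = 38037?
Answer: 88019061504161/53850 ≈ 1.6345e+9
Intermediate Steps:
q(M) = -64/5 (q(M) = -⅕*64 = -64/5)
A = 29021/5 (A = 5817 - 64/5 = 29021/5 ≈ 5804.2)
(A/(-21540) + 23245)*(32281 + s) = ((29021/5)/(-21540) + 23245)*(32281 + 38037) = ((29021/5)*(-1/21540) + 23245)*70318 = (-29021/107700 + 23245)*70318 = (2503457479/107700)*70318 = 88019061504161/53850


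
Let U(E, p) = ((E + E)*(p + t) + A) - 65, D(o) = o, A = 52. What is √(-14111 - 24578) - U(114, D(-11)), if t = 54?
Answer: -9791 + I*√38689 ≈ -9791.0 + 196.7*I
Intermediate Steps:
U(E, p) = -13 + 2*E*(54 + p) (U(E, p) = ((E + E)*(p + 54) + 52) - 65 = ((2*E)*(54 + p) + 52) - 65 = (2*E*(54 + p) + 52) - 65 = (52 + 2*E*(54 + p)) - 65 = -13 + 2*E*(54 + p))
√(-14111 - 24578) - U(114, D(-11)) = √(-14111 - 24578) - (-13 + 108*114 + 2*114*(-11)) = √(-38689) - (-13 + 12312 - 2508) = I*√38689 - 1*9791 = I*√38689 - 9791 = -9791 + I*√38689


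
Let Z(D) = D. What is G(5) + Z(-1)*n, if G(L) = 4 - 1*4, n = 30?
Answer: -30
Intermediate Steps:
G(L) = 0 (G(L) = 4 - 4 = 0)
G(5) + Z(-1)*n = 0 - 1*30 = 0 - 30 = -30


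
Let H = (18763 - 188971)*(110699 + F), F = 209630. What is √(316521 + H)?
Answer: 3*I*√6058026879 ≈ 2.335e+5*I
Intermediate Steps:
H = -54522558432 (H = (18763 - 188971)*(110699 + 209630) = -170208*320329 = -54522558432)
√(316521 + H) = √(316521 - 54522558432) = √(-54522241911) = 3*I*√6058026879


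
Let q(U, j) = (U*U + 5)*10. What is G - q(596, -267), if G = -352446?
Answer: -3904656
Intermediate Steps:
q(U, j) = 50 + 10*U² (q(U, j) = (U² + 5)*10 = (5 + U²)*10 = 50 + 10*U²)
G - q(596, -267) = -352446 - (50 + 10*596²) = -352446 - (50 + 10*355216) = -352446 - (50 + 3552160) = -352446 - 1*3552210 = -352446 - 3552210 = -3904656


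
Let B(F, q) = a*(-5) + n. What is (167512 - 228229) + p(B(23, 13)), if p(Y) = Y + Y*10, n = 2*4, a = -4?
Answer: -60409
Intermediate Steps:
n = 8
B(F, q) = 28 (B(F, q) = -4*(-5) + 8 = 20 + 8 = 28)
p(Y) = 11*Y (p(Y) = Y + 10*Y = 11*Y)
(167512 - 228229) + p(B(23, 13)) = (167512 - 228229) + 11*28 = -60717 + 308 = -60409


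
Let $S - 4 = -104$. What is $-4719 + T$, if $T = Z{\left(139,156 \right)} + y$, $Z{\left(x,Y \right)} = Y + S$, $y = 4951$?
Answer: $288$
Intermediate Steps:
$S = -100$ ($S = 4 - 104 = -100$)
$Z{\left(x,Y \right)} = -100 + Y$ ($Z{\left(x,Y \right)} = Y - 100 = -100 + Y$)
$T = 5007$ ($T = \left(-100 + 156\right) + 4951 = 56 + 4951 = 5007$)
$-4719 + T = -4719 + 5007 = 288$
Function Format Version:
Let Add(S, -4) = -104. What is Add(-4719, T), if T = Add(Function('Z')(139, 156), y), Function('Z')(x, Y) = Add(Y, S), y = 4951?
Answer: 288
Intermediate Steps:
S = -100 (S = Add(4, -104) = -100)
Function('Z')(x, Y) = Add(-100, Y) (Function('Z')(x, Y) = Add(Y, -100) = Add(-100, Y))
T = 5007 (T = Add(Add(-100, 156), 4951) = Add(56, 4951) = 5007)
Add(-4719, T) = Add(-4719, 5007) = 288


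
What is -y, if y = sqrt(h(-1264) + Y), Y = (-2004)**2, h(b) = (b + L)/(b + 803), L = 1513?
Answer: -11*sqrt(7053616707)/461 ≈ -2004.0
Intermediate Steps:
h(b) = (1513 + b)/(803 + b) (h(b) = (b + 1513)/(b + 803) = (1513 + b)/(803 + b))
Y = 4016016
y = 11*sqrt(7053616707)/461 (y = sqrt((1513 - 1264)/(803 - 1264) + 4016016) = sqrt(249/(-461) + 4016016) = sqrt(-1/461*249 + 4016016) = sqrt(-249/461 + 4016016) = sqrt(1851383127/461) = 11*sqrt(7053616707)/461 ≈ 2004.0)
-y = -11*sqrt(7053616707)/461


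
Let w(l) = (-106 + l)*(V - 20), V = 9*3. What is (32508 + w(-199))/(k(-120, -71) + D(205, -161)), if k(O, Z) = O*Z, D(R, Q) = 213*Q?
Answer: -30373/25773 ≈ -1.1785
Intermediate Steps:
V = 27
w(l) = -742 + 7*l (w(l) = (-106 + l)*(27 - 20) = (-106 + l)*7 = -742 + 7*l)
(32508 + w(-199))/(k(-120, -71) + D(205, -161)) = (32508 + (-742 + 7*(-199)))/(-120*(-71) + 213*(-161)) = (32508 + (-742 - 1393))/(8520 - 34293) = (32508 - 2135)/(-25773) = 30373*(-1/25773) = -30373/25773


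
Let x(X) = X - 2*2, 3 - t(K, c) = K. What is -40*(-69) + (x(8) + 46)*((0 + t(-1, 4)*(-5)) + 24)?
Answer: 2960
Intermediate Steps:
t(K, c) = 3 - K
x(X) = -4 + X (x(X) = X - 4 = -4 + X)
-40*(-69) + (x(8) + 46)*((0 + t(-1, 4)*(-5)) + 24) = -40*(-69) + ((-4 + 8) + 46)*((0 + (3 - 1*(-1))*(-5)) + 24) = 2760 + (4 + 46)*((0 + (3 + 1)*(-5)) + 24) = 2760 + 50*((0 + 4*(-5)) + 24) = 2760 + 50*((0 - 20) + 24) = 2760 + 50*(-20 + 24) = 2760 + 50*4 = 2760 + 200 = 2960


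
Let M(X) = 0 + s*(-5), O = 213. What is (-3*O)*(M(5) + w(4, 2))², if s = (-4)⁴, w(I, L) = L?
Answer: -1043668476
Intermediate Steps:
s = 256
M(X) = -1280 (M(X) = 0 + 256*(-5) = 0 - 1280 = -1280)
(-3*O)*(M(5) + w(4, 2))² = (-3*213)*(-1280 + 2)² = -639*(-1278)² = -639*1633284 = -1043668476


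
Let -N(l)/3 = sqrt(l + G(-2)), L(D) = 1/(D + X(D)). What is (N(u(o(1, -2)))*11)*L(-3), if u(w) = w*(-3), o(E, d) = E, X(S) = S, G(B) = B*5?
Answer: 11*I*sqrt(13)/2 ≈ 19.831*I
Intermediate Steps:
G(B) = 5*B
u(w) = -3*w
L(D) = 1/(2*D) (L(D) = 1/(D + D) = 1/(2*D))
N(l) = -3*sqrt(-10 + l) (N(l) = -3*sqrt(l + 5*(-2)) = -3*sqrt(l - 10) = -3*sqrt(-10 + l))
(N(u(o(1, -2)))*11)*L(-3) = (-3*sqrt(-10 - 3*1)*11)*((1/2)/(-3)) = (-3*sqrt(-10 - 3)*11)*((1/2)*(-1/3)) = (-3*I*sqrt(13)*11)*(-1/6) = -33*I*sqrt(13)*(-1/6) = 11*I*sqrt(13)/2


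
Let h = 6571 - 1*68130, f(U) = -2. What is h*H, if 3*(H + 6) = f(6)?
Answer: 1231180/3 ≈ 4.1039e+5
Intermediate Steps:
H = -20/3 (H = -6 + (1/3)*(-2) = -6 - 2/3 = -20/3 ≈ -6.6667)
h = -61559 (h = 6571 - 68130 = -61559)
h*H = -61559*(-20/3) = 1231180/3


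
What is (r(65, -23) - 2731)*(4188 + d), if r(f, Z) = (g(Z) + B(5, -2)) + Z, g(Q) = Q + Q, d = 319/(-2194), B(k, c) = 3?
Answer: -25699263941/2194 ≈ -1.1713e+7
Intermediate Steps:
d = -319/2194 (d = 319*(-1/2194) = -319/2194 ≈ -0.14540)
g(Q) = 2*Q
r(f, Z) = 3 + 3*Z (r(f, Z) = (2*Z + 3) + Z = (3 + 2*Z) + Z = 3 + 3*Z)
(r(65, -23) - 2731)*(4188 + d) = ((3 + 3*(-23)) - 2731)*(4188 - 319/2194) = ((3 - 69) - 2731)*(9188153/2194) = (-66 - 2731)*(9188153/2194) = -2797*9188153/2194 = -25699263941/2194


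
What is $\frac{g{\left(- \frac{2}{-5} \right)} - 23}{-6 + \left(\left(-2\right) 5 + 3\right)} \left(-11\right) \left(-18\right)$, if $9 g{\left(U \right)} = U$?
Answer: $\frac{22726}{65} \approx 349.63$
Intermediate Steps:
$g{\left(U \right)} = \frac{U}{9}$
$\frac{g{\left(- \frac{2}{-5} \right)} - 23}{-6 + \left(\left(-2\right) 5 + 3\right)} \left(-11\right) \left(-18\right) = \frac{\frac{\left(-2\right) \frac{1}{-5}}{9} - 23}{-6 + \left(\left(-2\right) 5 + 3\right)} \left(-11\right) \left(-18\right) = \frac{\frac{\left(-2\right) \left(- \frac{1}{5}\right)}{9} - 23}{-6 + \left(-10 + 3\right)} \left(-11\right) \left(-18\right) = \frac{\frac{1}{9} \cdot \frac{2}{5} - 23}{-6 - 7} \left(-11\right) \left(-18\right) = \frac{\frac{2}{45} - 23}{-13} \left(-11\right) \left(-18\right) = \left(- \frac{1033}{45}\right) \left(- \frac{1}{13}\right) \left(-11\right) \left(-18\right) = \frac{1033}{585} \left(-11\right) \left(-18\right) = \left(- \frac{11363}{585}\right) \left(-18\right) = \frac{22726}{65}$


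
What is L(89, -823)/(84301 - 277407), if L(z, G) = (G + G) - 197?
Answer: 1843/193106 ≈ 0.0095440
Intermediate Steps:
L(z, G) = -197 + 2*G (L(z, G) = 2*G - 197 = -197 + 2*G)
L(89, -823)/(84301 - 277407) = (-197 + 2*(-823))/(84301 - 277407) = (-197 - 1646)/(-193106) = -1843*(-1/193106) = 1843/193106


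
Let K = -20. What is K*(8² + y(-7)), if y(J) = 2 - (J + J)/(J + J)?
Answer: -1300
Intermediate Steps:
y(J) = 1 (y(J) = 2 - 2*J/(2*J) = 2 - 2*J*1/(2*J) = 2 - 1*1 = 2 - 1 = 1)
K*(8² + y(-7)) = -20*(8² + 1) = -20*(64 + 1) = -20*65 = -1300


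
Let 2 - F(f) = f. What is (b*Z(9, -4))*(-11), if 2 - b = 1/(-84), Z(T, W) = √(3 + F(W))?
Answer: -1859/28 ≈ -66.393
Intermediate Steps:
F(f) = 2 - f
Z(T, W) = √(5 - W) (Z(T, W) = √(3 + (2 - W)) = √(5 - W))
b = 169/84 (b = 2 - 1/(-84) = 2 - 1*(-1/84) = 2 + 1/84 = 169/84 ≈ 2.0119)
(b*Z(9, -4))*(-11) = (169*√(5 - 1*(-4))/84)*(-11) = (169*√(5 + 4)/84)*(-11) = (169*√9/84)*(-11) = ((169/84)*3)*(-11) = (169/28)*(-11) = -1859/28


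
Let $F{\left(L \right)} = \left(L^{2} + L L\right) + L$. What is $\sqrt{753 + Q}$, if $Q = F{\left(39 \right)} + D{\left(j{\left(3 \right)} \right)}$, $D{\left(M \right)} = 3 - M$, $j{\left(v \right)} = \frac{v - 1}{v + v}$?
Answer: $\frac{\sqrt{34530}}{3} \approx 61.941$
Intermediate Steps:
$j{\left(v \right)} = \frac{-1 + v}{2 v}$
$F{\left(L \right)} = L + 2 L^{2}$ ($F{\left(L \right)} = \left(L^{2} + L^{2}\right) + L = 2 L^{2} + L = L + 2 L^{2}$)
$Q = \frac{9251}{3}$ ($Q = 39 \left(1 + 2 \cdot 39\right) + \left(3 - \frac{-1 + 3}{2 \cdot 3}\right) = 39 \left(1 + 78\right) + \left(3 - \frac{1}{2} \cdot \frac{1}{3} \cdot 2\right) = 39 \cdot 79 + \left(3 - \frac{1}{3}\right) = 3081 + \left(3 - \frac{1}{3}\right) = 3081 + \frac{8}{3} = \frac{9251}{3} \approx 3083.7$)
$\sqrt{753 + Q} = \sqrt{753 + \frac{9251}{3}} = \sqrt{\frac{11510}{3}} = \frac{\sqrt{34530}}{3}$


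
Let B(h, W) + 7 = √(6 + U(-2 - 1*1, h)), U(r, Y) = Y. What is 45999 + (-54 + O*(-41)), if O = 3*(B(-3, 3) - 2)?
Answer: 47052 - 123*√3 ≈ 46839.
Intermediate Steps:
B(h, W) = -7 + √(6 + h)
O = -27 + 3*√3 (O = 3*((-7 + √(6 - 3)) - 2) = 3*((-7 + √3) - 2) = 3*(-9 + √3) = -27 + 3*√3 ≈ -21.804)
45999 + (-54 + O*(-41)) = 45999 + (-54 + (-27 + 3*√3)*(-41)) = 45999 + (-54 + (1107 - 123*√3)) = 45999 + (1053 - 123*√3) = 47052 - 123*√3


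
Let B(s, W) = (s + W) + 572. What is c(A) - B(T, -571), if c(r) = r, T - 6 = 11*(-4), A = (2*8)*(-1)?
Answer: 21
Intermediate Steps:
A = -16 (A = 16*(-1) = -16)
T = -38 (T = 6 + 11*(-4) = 6 - 44 = -38)
B(s, W) = 572 + W + s (B(s, W) = (W + s) + 572 = 572 + W + s)
c(A) - B(T, -571) = -16 - (572 - 571 - 38) = -16 - 1*(-37) = -16 + 37 = 21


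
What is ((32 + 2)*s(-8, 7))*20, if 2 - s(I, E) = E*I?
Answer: 39440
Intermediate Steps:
s(I, E) = 2 - E*I
((32 + 2)*s(-8, 7))*20 = ((32 + 2)*(2 - 1*7*(-8)))*20 = (34*(2 + 56))*20 = (34*58)*20 = 1972*20 = 39440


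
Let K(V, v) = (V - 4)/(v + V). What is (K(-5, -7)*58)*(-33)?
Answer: -2871/2 ≈ -1435.5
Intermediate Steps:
K(V, v) = (-4 + V)/(V + v)
(K(-5, -7)*58)*(-33) = (((-4 - 5)/(-5 - 7))*58)*(-33) = ((-9/(-12))*58)*(-33) = (-1/12*(-9)*58)*(-33) = ((¾)*58)*(-33) = (87/2)*(-33) = -2871/2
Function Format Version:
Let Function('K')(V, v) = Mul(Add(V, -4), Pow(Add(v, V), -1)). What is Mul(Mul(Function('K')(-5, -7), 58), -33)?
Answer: Rational(-2871, 2) ≈ -1435.5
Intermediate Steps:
Function('K')(V, v) = Mul(Pow(Add(V, v), -1), Add(-4, V)) (Function('K')(V, v) = Mul(Add(-4, V), Pow(Add(V, v), -1)) = Mul(Pow(Add(V, v), -1), Add(-4, V)))
Mul(Mul(Function('K')(-5, -7), 58), -33) = Mul(Mul(Mul(Pow(Add(-5, -7), -1), Add(-4, -5)), 58), -33) = Mul(Mul(Mul(Pow(-12, -1), -9), 58), -33) = Mul(Mul(Mul(Rational(-1, 12), -9), 58), -33) = Mul(Mul(Rational(3, 4), 58), -33) = Mul(Rational(87, 2), -33) = Rational(-2871, 2)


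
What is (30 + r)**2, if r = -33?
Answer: 9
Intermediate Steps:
(30 + r)**2 = (30 - 33)**2 = (-3)**2 = 9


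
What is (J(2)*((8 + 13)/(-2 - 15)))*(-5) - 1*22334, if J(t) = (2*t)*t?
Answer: -378838/17 ≈ -22285.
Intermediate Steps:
J(t) = 2*t²
(J(2)*((8 + 13)/(-2 - 15)))*(-5) - 1*22334 = ((2*2²)*((8 + 13)/(-2 - 15)))*(-5) - 1*22334 = ((2*4)*(21/(-17)))*(-5) - 22334 = (8*(21*(-1/17)))*(-5) - 22334 = (8*(-21/17))*(-5) - 22334 = -168/17*(-5) - 22334 = 840/17 - 22334 = -378838/17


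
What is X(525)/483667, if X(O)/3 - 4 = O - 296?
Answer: 699/483667 ≈ 0.0014452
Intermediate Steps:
X(O) = -876 + 3*O (X(O) = 12 + 3*(O - 296) = 12 + 3*(-296 + O) = 12 + (-888 + 3*O) = -876 + 3*O)
X(525)/483667 = (-876 + 3*525)/483667 = (-876 + 1575)*(1/483667) = 699*(1/483667) = 699/483667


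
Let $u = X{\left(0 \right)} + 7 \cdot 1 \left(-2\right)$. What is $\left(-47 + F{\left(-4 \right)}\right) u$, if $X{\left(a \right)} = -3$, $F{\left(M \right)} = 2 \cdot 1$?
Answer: $765$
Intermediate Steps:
$F{\left(M \right)} = 2$
$u = -17$ ($u = -3 + 7 \cdot 1 \left(-2\right) = -3 + 7 \left(-2\right) = -3 - 14 = -17$)
$\left(-47 + F{\left(-4 \right)}\right) u = \left(-47 + 2\right) \left(-17\right) = \left(-45\right) \left(-17\right) = 765$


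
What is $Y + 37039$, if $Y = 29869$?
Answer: $66908$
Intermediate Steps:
$Y + 37039 = 29869 + 37039 = 66908$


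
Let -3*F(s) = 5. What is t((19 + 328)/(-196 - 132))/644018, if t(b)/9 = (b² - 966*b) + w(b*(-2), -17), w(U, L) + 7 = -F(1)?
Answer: 985435953/69286032512 ≈ 0.014223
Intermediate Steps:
F(s) = -5/3 (F(s) = -⅓*5 = -5/3)
w(U, L) = -16/3 (w(U, L) = -7 - 1*(-5/3) = -7 + 5/3 = -16/3)
t(b) = -48 - 8694*b + 9*b² (t(b) = 9*((b² - 966*b) - 16/3) = 9*(-16/3 + b² - 966*b) = -48 - 8694*b + 9*b²)
t((19 + 328)/(-196 - 132))/644018 = (-48 - 8694*(19 + 328)/(-196 - 132) + 9*((19 + 328)/(-196 - 132))²)/644018 = (-48 - 3016818/(-328) + 9*(347/(-328))²)*(1/644018) = (-48 - 3016818*(-1)/328 + 9*(347*(-1/328))²)*(1/644018) = (-48 - 8694*(-347/328) + 9*(-347/328)²)*(1/644018) = (-48 + 1508409/164 + 9*(120409/107584))*(1/644018) = (-48 + 1508409/164 + 1083681/107584)*(1/644018) = (985435953/107584)*(1/644018) = 985435953/69286032512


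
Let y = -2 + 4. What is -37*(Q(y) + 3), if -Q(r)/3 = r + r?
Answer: 333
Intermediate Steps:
y = 2
Q(r) = -6*r (Q(r) = -3*(r + r) = -6*r)
-37*(Q(y) + 3) = -37*(-6*2 + 3) = -37*(-12 + 3) = -37*(-9) = 333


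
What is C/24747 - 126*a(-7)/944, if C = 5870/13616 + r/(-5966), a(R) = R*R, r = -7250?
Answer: -96963344732971/14825773971636 ≈ -6.5402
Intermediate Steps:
a(R) = R**2
C = 33434105/20308264 (C = 5870/13616 - 7250/(-5966) = 5870*(1/13616) - 7250*(-1/5966) = 2935/6808 + 3625/2983 = 33434105/20308264 ≈ 1.6463)
C/24747 - 126*a(-7)/944 = (33434105/20308264)/24747 - 126*(-7)**2/944 = (33434105/20308264)*(1/24747) - 126*49*(1/944) = 33434105/502568609208 - 6174*1/944 = 33434105/502568609208 - 3087/472 = -96963344732971/14825773971636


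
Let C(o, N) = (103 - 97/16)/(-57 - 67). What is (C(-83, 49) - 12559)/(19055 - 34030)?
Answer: 24918607/29710400 ≈ 0.83872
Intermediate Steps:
C(o, N) = -1551/1984 (C(o, N) = (103 - 97*1/16)/(-124) = (103 - 97/16)*(-1/124) = (1551/16)*(-1/124) = -1551/1984)
(C(-83, 49) - 12559)/(19055 - 34030) = (-1551/1984 - 12559)/(19055 - 34030) = -24918607/1984/(-14975) = -24918607/1984*(-1/14975) = 24918607/29710400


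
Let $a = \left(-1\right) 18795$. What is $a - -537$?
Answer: $-18258$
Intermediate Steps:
$a = -18795$
$a - -537 = -18795 - -537 = -18795 + 537 = -18258$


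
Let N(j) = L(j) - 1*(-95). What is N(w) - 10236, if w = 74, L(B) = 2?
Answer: -10139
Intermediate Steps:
N(j) = 97 (N(j) = 2 - 1*(-95) = 2 + 95 = 97)
N(w) - 10236 = 97 - 10236 = -10139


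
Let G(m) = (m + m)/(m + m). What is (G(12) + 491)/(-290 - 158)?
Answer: -123/112 ≈ -1.0982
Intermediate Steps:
G(m) = 1 (G(m) = (2*m)/((2*m)) = (2*m)*(1/(2*m)) = 1)
(G(12) + 491)/(-290 - 158) = (1 + 491)/(-290 - 158) = 492/(-448) = 492*(-1/448) = -123/112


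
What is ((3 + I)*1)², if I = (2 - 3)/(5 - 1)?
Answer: 121/16 ≈ 7.5625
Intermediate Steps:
I = -¼ (I = -1/4 = -1*¼ = -¼ ≈ -0.25000)
((3 + I)*1)² = ((3 - ¼)*1)² = ((11/4)*1)² = (11/4)² = 121/16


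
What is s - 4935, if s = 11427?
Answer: 6492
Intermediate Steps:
s - 4935 = 11427 - 4935 = 6492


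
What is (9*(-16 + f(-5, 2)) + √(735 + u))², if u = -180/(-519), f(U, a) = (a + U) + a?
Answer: 4176972/173 - 918*√2445355/173 ≈ 15846.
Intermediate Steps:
f(U, a) = U + 2*a (f(U, a) = (U + a) + a = U + 2*a)
u = 60/173 (u = -180*(-1/519) = 60/173 ≈ 0.34682)
(9*(-16 + f(-5, 2)) + √(735 + u))² = (9*(-16 + (-5 + 2*2)) + √(735 + 60/173))² = (9*(-16 + (-5 + 4)) + √(127215/173))² = (9*(-16 - 1) + 3*√2445355/173)² = (9*(-17) + 3*√2445355/173)² = (-153 + 3*√2445355/173)²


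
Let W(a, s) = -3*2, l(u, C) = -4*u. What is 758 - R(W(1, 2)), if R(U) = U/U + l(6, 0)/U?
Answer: 753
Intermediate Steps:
W(a, s) = -6
R(U) = 1 - 24/U (R(U) = U/U + (-4*6)/U = 1 - 24/U)
758 - R(W(1, 2)) = 758 - (-24 - 6)/(-6) = 758 - (-1)*(-30)/6 = 758 - 1*5 = 758 - 5 = 753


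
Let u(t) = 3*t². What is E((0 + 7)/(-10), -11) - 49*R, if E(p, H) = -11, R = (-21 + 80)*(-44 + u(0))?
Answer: 127193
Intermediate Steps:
R = -2596 (R = (-21 + 80)*(-44 + 3*0²) = 59*(-44 + 3*0) = 59*(-44 + 0) = 59*(-44) = -2596)
E((0 + 7)/(-10), -11) - 49*R = -11 - 49*(-2596) = -11 + 127204 = 127193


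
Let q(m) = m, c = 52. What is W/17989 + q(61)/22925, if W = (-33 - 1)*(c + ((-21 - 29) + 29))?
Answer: -23065621/412397825 ≈ -0.055930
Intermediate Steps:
W = -1054 (W = (-33 - 1)*(52 + ((-21 - 29) + 29)) = -34*(52 + (-50 + 29)) = -34*(52 - 21) = -34*31 = -1054)
W/17989 + q(61)/22925 = -1054/17989 + 61/22925 = -23065621/412397825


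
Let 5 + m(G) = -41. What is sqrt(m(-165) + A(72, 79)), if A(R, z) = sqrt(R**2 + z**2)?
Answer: sqrt(-46 + 5*sqrt(457)) ≈ 7.8031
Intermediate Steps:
m(G) = -46 (m(G) = -5 - 41 = -46)
sqrt(m(-165) + A(72, 79)) = sqrt(-46 + sqrt(72**2 + 79**2)) = sqrt(-46 + sqrt(5184 + 6241)) = sqrt(-46 + sqrt(11425)) = sqrt(-46 + 5*sqrt(457))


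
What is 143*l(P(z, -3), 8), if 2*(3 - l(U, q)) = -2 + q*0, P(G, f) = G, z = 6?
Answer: 572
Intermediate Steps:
l(U, q) = 4 (l(U, q) = 3 - (-2 + q*0)/2 = 3 - (-2 + 0)/2 = 3 - 1/2*(-2) = 3 + 1 = 4)
143*l(P(z, -3), 8) = 143*4 = 572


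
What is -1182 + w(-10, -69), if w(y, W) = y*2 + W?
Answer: -1271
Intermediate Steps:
w(y, W) = W + 2*y (w(y, W) = 2*y + W = W + 2*y)
-1182 + w(-10, -69) = -1182 + (-69 + 2*(-10)) = -1182 + (-69 - 20) = -1182 - 89 = -1271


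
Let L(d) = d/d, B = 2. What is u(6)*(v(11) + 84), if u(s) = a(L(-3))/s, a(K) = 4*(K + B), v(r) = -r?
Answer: 146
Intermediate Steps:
L(d) = 1
a(K) = 8 + 4*K (a(K) = 4*(K + 2) = 4*(2 + K) = 8 + 4*K)
u(s) = 12/s (u(s) = (8 + 4*1)/s = (8 + 4)/s = 12/s)
u(6)*(v(11) + 84) = (12/6)*(-1*11 + 84) = (12*(⅙))*(-11 + 84) = 2*73 = 146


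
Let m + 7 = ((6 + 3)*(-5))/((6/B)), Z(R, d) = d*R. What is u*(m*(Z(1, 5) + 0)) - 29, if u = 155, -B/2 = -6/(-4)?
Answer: 23967/2 ≈ 11984.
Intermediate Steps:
B = -3 (B = -(-12)/(-4) = -(-12)*(-1)/4 = -2*3/2 = -3)
Z(R, d) = R*d
m = 31/2 (m = -7 + ((6 + 3)*(-5))/((6/(-3))) = -7 + (9*(-5))/((6*(-⅓))) = -7 - 45/(-2) = -7 - 45*(-½) = -7 + 45/2 = 31/2 ≈ 15.500)
u*(m*(Z(1, 5) + 0)) - 29 = 155*(31*(1*5 + 0)/2) - 29 = 155*(31*(5 + 0)/2) - 29 = 155*((31/2)*5) - 29 = 155*(155/2) - 29 = 24025/2 - 29 = 23967/2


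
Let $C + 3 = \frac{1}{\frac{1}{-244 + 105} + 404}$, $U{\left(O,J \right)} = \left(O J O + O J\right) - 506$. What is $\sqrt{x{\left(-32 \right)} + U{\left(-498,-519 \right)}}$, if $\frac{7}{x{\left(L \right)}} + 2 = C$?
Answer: $\frac{i \sqrt{2529190702499929395}}{140318} \approx 11334.0 i$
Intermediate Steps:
$U{\left(O,J \right)} = -506 + J O + J O^{2}$ ($U{\left(O,J \right)} = \left(J O O + J O\right) - 506 = \left(J O^{2} + J O\right) - 506 = \left(J O + J O^{2}\right) - 506 = -506 + J O + J O^{2}$)
$C = - \frac{168326}{56155}$ ($C = -3 + \frac{1}{\frac{1}{-244 + 105} + 404} = -3 + \frac{1}{\frac{1}{-139} + 404} = -3 + \frac{1}{- \frac{1}{139} + 404} = -3 + \frac{1}{\frac{56155}{139}} = -3 + \frac{139}{56155} = - \frac{168326}{56155} \approx -2.9975$)
$x{\left(L \right)} = - \frac{393085}{280636}$ ($x{\left(L \right)} = \frac{7}{-2 - \frac{168326}{56155}} = \frac{7}{- \frac{280636}{56155}} = 7 \left(- \frac{56155}{280636}\right) = - \frac{393085}{280636}$)
$\sqrt{x{\left(-32 \right)} + U{\left(-498,-519 \right)}} = \sqrt{- \frac{393085}{280636} - \left(-257956 + 128714076\right)} = \sqrt{- \frac{393085}{280636} - 128456120} = \sqrt{- \frac{36049412085405}{280636}} = \frac{i \sqrt{2529190702499929395}}{140318}$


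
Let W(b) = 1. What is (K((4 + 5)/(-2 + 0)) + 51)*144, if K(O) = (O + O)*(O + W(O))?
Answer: 11880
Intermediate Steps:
K(O) = 2*O*(1 + O) (K(O) = (O + O)*(O + 1) = (2*O)*(1 + O) = 2*O*(1 + O))
(K((4 + 5)/(-2 + 0)) + 51)*144 = (2*((4 + 5)/(-2 + 0))*(1 + (4 + 5)/(-2 + 0)) + 51)*144 = (2*(9/(-2))*(1 + 9/(-2)) + 51)*144 = (2*(9*(-½))*(1 + 9*(-½)) + 51)*144 = (2*(-9/2)*(1 - 9/2) + 51)*144 = (2*(-9/2)*(-7/2) + 51)*144 = (63/2 + 51)*144 = (165/2)*144 = 11880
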